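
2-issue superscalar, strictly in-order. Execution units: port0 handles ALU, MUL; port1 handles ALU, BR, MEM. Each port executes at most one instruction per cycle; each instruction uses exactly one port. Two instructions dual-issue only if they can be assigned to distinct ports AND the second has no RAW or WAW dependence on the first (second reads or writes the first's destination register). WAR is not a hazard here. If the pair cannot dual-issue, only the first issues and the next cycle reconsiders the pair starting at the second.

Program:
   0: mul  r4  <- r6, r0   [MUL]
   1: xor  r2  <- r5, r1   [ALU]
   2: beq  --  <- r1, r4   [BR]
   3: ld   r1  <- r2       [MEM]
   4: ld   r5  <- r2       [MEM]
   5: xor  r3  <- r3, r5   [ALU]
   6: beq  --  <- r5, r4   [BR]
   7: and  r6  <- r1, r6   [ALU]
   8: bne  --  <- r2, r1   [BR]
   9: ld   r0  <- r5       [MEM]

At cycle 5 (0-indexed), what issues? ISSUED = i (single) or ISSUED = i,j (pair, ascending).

0. mul.MUL/xor.ALU @i0/i1  | dual
1. beq.BR @i2  | no-port BR/MEM
2. ld.MEM @i3  | no-port MEM/MEM
3. ld.MEM @i4  | RAW r5
4. xor.ALU/beq.BR @i5/i6  | dual
5. and.ALU/bne.BR @i7/i8  | dual
6. ld.MEM @i9  | tail

ISSUED = 7,8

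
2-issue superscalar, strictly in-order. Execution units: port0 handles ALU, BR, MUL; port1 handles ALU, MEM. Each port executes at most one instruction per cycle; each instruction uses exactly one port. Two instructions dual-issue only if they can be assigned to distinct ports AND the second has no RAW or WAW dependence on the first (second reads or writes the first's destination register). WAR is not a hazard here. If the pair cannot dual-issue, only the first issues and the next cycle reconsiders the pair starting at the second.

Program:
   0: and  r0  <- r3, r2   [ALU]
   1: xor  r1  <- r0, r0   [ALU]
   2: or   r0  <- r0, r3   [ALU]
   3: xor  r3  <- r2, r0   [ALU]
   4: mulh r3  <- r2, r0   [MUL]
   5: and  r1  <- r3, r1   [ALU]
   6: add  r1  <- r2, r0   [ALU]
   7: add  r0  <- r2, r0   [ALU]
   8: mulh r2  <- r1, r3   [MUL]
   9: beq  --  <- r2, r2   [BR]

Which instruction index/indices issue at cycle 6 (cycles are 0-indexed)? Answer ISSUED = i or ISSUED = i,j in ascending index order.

ISSUED = 8

  cy0 -> i0 (and) RAW r0
  cy1 -> i1/i2 (xor+or) pair
  cy2 -> i3 (xor) WAW r3
  cy3 -> i4 (mulh) RAW r3
  cy4 -> i5 (and) WAW r1
  cy5 -> i6/i7 (add+add) pair
  cy6 -> i8 (mulh) no-port MUL/BR
  cy7 -> i9 (beq) tail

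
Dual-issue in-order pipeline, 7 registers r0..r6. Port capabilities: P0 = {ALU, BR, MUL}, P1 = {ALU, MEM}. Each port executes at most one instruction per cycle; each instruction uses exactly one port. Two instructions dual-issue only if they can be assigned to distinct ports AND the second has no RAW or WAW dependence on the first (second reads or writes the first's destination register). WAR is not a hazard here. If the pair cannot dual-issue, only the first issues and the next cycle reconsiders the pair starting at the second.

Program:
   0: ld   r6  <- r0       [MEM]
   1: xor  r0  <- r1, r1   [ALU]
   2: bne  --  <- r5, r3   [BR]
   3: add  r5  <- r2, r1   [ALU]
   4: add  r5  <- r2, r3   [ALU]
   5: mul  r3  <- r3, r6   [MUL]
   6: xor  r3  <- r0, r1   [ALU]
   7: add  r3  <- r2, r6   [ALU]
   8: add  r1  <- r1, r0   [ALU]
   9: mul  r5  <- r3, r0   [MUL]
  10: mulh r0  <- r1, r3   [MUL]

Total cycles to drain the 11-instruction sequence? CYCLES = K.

  cy0 -> i0,i1 (ld.MEM+xor.ALU) pair
  cy1 -> i2,i3 (bne.BR+add.ALU) pair
  cy2 -> i4,i5 (add.ALU+mul.MUL) pair
  cy3 -> i6 (xor.ALU) WAW r3
  cy4 -> i7,i8 (add.ALU+add.ALU) pair
  cy5 -> i9 (mul.MUL) no-port MUL/MUL
  cy6 -> i10 (mulh.MUL) tail

CYCLES = 7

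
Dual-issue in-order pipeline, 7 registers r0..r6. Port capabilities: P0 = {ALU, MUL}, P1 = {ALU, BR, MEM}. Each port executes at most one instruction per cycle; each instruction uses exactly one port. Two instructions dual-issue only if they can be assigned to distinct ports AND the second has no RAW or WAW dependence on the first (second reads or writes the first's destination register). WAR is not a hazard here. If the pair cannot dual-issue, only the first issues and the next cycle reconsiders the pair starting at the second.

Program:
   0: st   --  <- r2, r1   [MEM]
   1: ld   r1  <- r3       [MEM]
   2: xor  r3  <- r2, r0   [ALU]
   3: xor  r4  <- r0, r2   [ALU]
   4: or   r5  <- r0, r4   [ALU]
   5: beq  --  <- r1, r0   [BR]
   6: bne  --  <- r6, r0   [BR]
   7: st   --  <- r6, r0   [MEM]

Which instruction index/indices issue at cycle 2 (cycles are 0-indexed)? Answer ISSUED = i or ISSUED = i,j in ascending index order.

#0 head=0: st i0 no-port MEM/MEM
#1 head=1: ld xor i1/i2 pair
#2 head=3: xor i3 RAW r4
#3 head=4: or beq i4/i5 pair
#4 head=6: bne i6 no-port BR/MEM
#5 head=7: st i7 tail

ISSUED = 3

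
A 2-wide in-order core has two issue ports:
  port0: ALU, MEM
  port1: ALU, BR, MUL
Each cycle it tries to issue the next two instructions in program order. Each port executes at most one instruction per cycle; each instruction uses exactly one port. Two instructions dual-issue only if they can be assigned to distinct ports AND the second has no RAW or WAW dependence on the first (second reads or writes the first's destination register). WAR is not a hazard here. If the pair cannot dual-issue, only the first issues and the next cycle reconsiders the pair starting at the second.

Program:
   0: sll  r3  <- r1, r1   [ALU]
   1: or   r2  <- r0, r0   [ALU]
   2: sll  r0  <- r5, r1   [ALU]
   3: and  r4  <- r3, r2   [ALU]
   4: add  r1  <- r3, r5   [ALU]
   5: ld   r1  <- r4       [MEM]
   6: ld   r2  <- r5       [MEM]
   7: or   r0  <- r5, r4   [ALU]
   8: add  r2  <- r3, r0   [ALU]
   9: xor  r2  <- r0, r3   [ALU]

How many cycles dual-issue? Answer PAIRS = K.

PAIRS = 3

c0: i0/i1 sll.ALU;or.ALU  2-wide
c1: i2/i3 sll.ALU;and.ALU  2-wide
c2: i4 add.ALU  WAW r1
c3: i5 ld.MEM  no-port MEM/MEM
c4: i6/i7 ld.MEM;or.ALU  2-wide
c5: i8 add.ALU  WAW r2
c6: i9 xor.ALU  tail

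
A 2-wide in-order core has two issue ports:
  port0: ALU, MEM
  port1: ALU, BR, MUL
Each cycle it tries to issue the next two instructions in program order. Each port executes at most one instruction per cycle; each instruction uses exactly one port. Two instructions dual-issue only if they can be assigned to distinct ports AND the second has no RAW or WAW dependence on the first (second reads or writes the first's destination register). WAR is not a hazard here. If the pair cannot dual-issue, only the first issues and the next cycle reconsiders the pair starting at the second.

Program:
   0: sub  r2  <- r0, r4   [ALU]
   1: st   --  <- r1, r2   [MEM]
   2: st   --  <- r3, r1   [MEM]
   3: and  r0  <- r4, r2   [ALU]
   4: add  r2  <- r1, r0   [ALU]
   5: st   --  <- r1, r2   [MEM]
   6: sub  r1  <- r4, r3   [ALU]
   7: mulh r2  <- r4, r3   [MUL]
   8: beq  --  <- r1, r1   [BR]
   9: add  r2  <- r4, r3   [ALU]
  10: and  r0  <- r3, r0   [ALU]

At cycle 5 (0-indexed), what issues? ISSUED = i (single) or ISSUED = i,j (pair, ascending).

ISSUED = 7

0. sub.ALU @i0  | RAW r2
1. st.MEM @i1  | no-port MEM/MEM
2. st.MEM;and.ALU @i2&i3  | dual
3. add.ALU @i4  | RAW r2
4. st.MEM;sub.ALU @i5&i6  | dual
5. mulh.MUL @i7  | no-port MUL/BR
6. beq.BR;add.ALU @i8&i9  | dual
7. and.ALU @i10  | tail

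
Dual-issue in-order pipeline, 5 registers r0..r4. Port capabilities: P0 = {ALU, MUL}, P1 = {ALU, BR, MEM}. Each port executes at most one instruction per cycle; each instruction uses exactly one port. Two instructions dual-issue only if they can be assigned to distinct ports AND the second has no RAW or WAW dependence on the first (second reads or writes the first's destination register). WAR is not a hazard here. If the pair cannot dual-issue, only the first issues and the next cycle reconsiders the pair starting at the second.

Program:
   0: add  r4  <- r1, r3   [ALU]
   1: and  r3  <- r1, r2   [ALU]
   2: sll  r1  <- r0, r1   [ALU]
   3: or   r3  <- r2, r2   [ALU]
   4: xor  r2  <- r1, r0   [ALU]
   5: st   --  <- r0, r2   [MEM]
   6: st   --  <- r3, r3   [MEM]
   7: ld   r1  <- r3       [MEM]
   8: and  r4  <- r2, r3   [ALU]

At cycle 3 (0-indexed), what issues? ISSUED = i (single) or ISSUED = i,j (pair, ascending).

[0] i0/i1  add/and  -- 2-wide
[1] i2/i3  sll/or  -- 2-wide
[2] i4  xor  -- RAW r2
[3] i5  st  -- no-port MEM/MEM
[4] i6  st  -- no-port MEM/MEM
[5] i7/i8  ld/and  -- 2-wide

ISSUED = 5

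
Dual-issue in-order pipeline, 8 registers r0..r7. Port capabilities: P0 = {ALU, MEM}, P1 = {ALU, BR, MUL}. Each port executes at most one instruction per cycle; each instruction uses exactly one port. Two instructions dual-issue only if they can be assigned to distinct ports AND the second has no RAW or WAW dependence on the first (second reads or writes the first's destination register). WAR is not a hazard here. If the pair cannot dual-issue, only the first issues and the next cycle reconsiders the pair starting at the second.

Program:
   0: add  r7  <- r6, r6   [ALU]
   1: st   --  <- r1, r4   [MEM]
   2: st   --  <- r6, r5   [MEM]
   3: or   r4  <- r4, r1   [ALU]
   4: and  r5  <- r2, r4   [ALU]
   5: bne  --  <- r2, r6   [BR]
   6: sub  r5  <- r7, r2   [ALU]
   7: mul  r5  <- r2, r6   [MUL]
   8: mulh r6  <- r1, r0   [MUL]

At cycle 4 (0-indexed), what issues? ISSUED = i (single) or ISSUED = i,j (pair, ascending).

ISSUED = 7

#0 head=0: add.ALU+st.MEM i0+i1 2-wide
#1 head=2: st.MEM+or.ALU i2+i3 2-wide
#2 head=4: and.ALU+bne.BR i4+i5 2-wide
#3 head=6: sub.ALU i6 WAW r5
#4 head=7: mul.MUL i7 no-port MUL/MUL
#5 head=8: mulh.MUL i8 tail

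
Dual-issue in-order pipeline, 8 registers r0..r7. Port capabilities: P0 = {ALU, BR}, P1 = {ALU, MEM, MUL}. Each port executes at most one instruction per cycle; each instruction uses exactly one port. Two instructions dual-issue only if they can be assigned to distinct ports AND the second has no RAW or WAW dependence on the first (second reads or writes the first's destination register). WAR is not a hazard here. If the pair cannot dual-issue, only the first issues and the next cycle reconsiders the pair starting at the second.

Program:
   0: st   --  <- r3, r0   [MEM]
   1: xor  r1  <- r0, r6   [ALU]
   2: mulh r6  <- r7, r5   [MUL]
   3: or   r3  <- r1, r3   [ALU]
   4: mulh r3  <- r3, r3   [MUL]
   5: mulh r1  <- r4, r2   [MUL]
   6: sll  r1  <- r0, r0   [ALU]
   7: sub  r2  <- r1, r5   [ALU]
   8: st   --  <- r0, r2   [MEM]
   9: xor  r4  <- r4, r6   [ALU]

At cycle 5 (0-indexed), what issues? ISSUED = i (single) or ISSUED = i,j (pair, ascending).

[0] i0/i1  st.MEM/xor.ALU  -- dual
[1] i2/i3  mulh.MUL/or.ALU  -- dual
[2] i4  mulh.MUL  -- no-port MUL/MUL
[3] i5  mulh.MUL  -- WAW r1
[4] i6  sll.ALU  -- RAW r1
[5] i7  sub.ALU  -- RAW r2
[6] i8/i9  st.MEM/xor.ALU  -- dual

ISSUED = 7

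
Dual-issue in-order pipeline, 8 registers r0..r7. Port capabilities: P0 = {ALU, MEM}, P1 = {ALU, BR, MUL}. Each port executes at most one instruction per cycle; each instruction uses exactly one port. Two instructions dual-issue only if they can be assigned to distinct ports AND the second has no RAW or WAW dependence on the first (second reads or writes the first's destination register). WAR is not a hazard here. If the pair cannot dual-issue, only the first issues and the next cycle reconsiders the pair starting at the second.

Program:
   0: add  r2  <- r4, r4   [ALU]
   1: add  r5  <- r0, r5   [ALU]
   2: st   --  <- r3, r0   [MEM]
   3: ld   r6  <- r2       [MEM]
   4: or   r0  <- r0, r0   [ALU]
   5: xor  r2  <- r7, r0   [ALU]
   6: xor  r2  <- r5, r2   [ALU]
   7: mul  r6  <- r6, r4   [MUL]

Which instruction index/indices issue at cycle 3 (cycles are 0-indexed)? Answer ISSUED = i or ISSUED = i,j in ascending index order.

[0] i0/i1  add/add  -- 2-wide
[1] i2  st  -- no-port MEM/MEM
[2] i3/i4  ld/or  -- 2-wide
[3] i5  xor  -- RAW+WAW r2
[4] i6/i7  xor/mul  -- 2-wide

ISSUED = 5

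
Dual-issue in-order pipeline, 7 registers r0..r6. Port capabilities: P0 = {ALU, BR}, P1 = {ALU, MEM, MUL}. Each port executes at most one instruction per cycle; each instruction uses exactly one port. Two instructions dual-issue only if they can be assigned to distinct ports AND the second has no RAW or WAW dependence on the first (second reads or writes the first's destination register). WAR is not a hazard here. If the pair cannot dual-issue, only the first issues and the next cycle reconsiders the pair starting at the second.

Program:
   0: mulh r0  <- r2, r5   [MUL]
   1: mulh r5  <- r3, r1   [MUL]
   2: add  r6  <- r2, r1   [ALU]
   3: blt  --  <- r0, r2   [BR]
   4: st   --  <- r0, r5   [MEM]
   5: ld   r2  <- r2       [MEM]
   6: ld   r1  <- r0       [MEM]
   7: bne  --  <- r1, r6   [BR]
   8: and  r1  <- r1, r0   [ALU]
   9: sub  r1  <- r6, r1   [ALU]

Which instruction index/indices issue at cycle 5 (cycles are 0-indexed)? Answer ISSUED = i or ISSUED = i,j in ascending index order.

0. mulh @i0  | no-port MUL/MUL
1. mulh/add @i1&i2  | pair
2. blt/st @i3&i4  | pair
3. ld @i5  | no-port MEM/MEM
4. ld @i6  | RAW r1
5. bne/and @i7&i8  | pair
6. sub @i9  | tail

ISSUED = 7,8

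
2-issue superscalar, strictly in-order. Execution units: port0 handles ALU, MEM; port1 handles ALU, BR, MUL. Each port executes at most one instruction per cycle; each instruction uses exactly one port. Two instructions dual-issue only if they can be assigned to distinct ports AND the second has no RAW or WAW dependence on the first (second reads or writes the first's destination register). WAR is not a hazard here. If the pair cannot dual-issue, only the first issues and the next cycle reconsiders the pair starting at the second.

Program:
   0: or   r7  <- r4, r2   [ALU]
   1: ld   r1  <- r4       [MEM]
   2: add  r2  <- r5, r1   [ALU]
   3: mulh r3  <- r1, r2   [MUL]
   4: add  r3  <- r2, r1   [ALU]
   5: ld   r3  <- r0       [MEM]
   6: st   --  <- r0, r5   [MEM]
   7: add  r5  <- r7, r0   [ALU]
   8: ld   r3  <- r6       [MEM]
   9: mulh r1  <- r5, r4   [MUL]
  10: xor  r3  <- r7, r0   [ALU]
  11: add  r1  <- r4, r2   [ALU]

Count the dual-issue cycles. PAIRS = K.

PAIRS = 4

  cy0 -> i0+i1 (or.ALU;ld.MEM) dual
  cy1 -> i2 (add.ALU) RAW r2
  cy2 -> i3 (mulh.MUL) WAW r3
  cy3 -> i4 (add.ALU) WAW r3
  cy4 -> i5 (ld.MEM) no-port MEM/MEM
  cy5 -> i6+i7 (st.MEM;add.ALU) dual
  cy6 -> i8+i9 (ld.MEM;mulh.MUL) dual
  cy7 -> i10+i11 (xor.ALU;add.ALU) dual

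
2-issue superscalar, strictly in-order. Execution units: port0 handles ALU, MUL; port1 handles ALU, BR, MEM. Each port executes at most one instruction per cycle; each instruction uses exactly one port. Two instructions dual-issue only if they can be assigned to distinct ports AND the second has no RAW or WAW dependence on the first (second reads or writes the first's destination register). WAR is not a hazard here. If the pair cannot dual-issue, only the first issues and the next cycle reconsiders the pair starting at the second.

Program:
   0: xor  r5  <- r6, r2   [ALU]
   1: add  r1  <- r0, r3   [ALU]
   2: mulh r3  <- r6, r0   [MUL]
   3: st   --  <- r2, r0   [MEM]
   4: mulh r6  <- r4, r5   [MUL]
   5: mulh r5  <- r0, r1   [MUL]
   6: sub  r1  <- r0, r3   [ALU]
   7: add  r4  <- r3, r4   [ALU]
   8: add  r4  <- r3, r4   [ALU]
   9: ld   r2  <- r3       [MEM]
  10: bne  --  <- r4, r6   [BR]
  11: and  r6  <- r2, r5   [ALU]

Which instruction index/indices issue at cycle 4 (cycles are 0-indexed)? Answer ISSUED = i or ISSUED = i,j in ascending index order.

#0 head=0: xor add i0,i1 2-wide
#1 head=2: mulh st i2,i3 2-wide
#2 head=4: mulh i4 no-port MUL/MUL
#3 head=5: mulh sub i5,i6 2-wide
#4 head=7: add i7 RAW+WAW r4
#5 head=8: add ld i8,i9 2-wide
#6 head=10: bne and i10,i11 2-wide

ISSUED = 7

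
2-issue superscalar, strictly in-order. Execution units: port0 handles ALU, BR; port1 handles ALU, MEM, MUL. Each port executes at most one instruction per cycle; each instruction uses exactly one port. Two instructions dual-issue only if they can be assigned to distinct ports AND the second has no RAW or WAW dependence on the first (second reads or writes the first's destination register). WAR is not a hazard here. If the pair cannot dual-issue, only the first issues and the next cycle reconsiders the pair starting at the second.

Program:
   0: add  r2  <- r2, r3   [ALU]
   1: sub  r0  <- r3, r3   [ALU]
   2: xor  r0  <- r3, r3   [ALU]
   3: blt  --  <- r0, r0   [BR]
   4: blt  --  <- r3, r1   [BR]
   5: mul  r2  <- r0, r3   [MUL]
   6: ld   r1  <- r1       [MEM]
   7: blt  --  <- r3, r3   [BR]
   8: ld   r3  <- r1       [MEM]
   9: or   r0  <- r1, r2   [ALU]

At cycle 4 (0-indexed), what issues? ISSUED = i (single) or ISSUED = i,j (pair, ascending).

ISSUED = 6,7

[0] i0,i1  add.ALU/sub.ALU  -- 2-wide
[1] i2  xor.ALU  -- RAW r0
[2] i3  blt.BR  -- no-port BR/BR
[3] i4,i5  blt.BR/mul.MUL  -- 2-wide
[4] i6,i7  ld.MEM/blt.BR  -- 2-wide
[5] i8,i9  ld.MEM/or.ALU  -- 2-wide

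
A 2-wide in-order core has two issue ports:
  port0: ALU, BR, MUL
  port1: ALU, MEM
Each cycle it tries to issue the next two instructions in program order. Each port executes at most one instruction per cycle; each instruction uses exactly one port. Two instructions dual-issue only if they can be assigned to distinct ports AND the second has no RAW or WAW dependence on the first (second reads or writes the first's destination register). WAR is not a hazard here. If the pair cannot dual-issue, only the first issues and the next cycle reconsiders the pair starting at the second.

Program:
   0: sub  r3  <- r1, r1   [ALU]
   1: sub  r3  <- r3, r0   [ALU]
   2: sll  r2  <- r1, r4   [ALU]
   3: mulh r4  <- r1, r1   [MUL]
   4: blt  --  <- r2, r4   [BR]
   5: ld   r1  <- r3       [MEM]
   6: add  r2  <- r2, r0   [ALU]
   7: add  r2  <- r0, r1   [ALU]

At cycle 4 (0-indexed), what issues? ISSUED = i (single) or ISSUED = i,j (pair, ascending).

  cy0 -> i0 (sub) RAW+WAW r3
  cy1 -> i1/i2 (sub/sll) dual
  cy2 -> i3 (mulh) no-port MUL/BR
  cy3 -> i4/i5 (blt/ld) dual
  cy4 -> i6 (add) WAW r2
  cy5 -> i7 (add) tail

ISSUED = 6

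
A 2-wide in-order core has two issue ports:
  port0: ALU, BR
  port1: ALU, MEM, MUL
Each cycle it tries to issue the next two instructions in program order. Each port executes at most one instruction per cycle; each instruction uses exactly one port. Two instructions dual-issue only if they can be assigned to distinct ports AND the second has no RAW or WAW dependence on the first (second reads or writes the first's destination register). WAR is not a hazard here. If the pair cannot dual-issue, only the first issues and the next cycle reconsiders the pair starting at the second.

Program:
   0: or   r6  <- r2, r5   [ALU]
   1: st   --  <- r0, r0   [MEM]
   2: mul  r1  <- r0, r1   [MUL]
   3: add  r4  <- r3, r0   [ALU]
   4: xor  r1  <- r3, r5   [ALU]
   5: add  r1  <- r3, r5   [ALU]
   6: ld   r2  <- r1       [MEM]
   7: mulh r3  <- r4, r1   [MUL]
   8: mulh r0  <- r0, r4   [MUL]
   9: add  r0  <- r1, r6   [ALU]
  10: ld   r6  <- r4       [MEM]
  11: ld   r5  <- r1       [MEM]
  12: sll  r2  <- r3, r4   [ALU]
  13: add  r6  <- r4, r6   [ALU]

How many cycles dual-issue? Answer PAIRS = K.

  cy0 -> i0+i1 (or.ALU+st.MEM) dual
  cy1 -> i2+i3 (mul.MUL+add.ALU) dual
  cy2 -> i4 (xor.ALU) WAW r1
  cy3 -> i5 (add.ALU) RAW r1
  cy4 -> i6 (ld.MEM) no-port MEM/MUL
  cy5 -> i7 (mulh.MUL) no-port MUL/MUL
  cy6 -> i8 (mulh.MUL) WAW r0
  cy7 -> i9+i10 (add.ALU+ld.MEM) dual
  cy8 -> i11+i12 (ld.MEM+sll.ALU) dual
  cy9 -> i13 (add.ALU) tail

PAIRS = 4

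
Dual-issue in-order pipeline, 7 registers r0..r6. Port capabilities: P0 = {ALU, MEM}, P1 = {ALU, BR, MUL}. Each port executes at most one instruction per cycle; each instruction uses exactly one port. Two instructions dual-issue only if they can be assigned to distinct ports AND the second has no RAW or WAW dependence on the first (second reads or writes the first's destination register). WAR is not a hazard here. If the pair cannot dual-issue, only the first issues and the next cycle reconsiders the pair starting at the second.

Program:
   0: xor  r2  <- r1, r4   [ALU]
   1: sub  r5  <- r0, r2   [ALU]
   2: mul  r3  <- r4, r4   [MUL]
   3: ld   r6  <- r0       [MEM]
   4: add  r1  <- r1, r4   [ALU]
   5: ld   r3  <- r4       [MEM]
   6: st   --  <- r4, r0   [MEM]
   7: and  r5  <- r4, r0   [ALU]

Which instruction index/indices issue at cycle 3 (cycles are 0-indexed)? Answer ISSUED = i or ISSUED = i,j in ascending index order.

  cy0 -> i0 (xor.ALU) RAW r2
  cy1 -> i1&i2 (sub.ALU;mul.MUL) dual
  cy2 -> i3&i4 (ld.MEM;add.ALU) dual
  cy3 -> i5 (ld.MEM) no-port MEM/MEM
  cy4 -> i6&i7 (st.MEM;and.ALU) dual

ISSUED = 5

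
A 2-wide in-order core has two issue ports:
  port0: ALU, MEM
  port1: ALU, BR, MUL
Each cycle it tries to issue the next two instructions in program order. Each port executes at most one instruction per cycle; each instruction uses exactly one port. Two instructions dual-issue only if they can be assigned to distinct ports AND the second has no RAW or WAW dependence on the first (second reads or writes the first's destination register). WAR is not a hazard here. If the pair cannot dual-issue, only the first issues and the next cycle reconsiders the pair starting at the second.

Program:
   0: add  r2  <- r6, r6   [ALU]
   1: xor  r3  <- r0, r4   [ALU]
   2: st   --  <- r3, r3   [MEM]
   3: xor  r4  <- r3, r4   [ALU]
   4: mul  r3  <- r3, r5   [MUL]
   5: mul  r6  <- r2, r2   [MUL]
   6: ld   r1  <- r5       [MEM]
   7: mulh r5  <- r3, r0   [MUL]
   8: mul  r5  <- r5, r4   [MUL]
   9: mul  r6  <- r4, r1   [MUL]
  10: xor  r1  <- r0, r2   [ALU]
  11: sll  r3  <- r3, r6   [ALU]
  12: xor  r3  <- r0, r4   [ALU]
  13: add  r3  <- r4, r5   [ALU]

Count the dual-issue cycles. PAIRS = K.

PAIRS = 4

  cy0 -> i0,i1 (add.ALU xor.ALU) dual
  cy1 -> i2,i3 (st.MEM xor.ALU) dual
  cy2 -> i4 (mul.MUL) no-port MUL/MUL
  cy3 -> i5,i6 (mul.MUL ld.MEM) dual
  cy4 -> i7 (mulh.MUL) no-port MUL/MUL
  cy5 -> i8 (mul.MUL) no-port MUL/MUL
  cy6 -> i9,i10 (mul.MUL xor.ALU) dual
  cy7 -> i11 (sll.ALU) WAW r3
  cy8 -> i12 (xor.ALU) WAW r3
  cy9 -> i13 (add.ALU) tail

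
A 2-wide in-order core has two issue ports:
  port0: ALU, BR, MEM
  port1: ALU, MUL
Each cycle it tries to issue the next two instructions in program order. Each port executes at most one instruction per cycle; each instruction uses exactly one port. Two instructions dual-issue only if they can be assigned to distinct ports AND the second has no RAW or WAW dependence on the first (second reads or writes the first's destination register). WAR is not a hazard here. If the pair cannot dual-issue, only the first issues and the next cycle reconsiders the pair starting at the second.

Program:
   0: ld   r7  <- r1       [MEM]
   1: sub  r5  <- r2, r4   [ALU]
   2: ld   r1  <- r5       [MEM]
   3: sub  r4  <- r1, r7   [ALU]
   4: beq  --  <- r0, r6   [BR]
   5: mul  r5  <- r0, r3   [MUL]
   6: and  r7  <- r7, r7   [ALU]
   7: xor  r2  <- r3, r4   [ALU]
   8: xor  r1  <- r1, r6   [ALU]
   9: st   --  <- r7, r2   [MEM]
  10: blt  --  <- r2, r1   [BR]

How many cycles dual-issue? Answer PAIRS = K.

PAIRS = 4

c0: i0,i1 ld.MEM;sub.ALU  2-wide
c1: i2 ld.MEM  RAW r1
c2: i3,i4 sub.ALU;beq.BR  2-wide
c3: i5,i6 mul.MUL;and.ALU  2-wide
c4: i7,i8 xor.ALU;xor.ALU  2-wide
c5: i9 st.MEM  no-port MEM/BR
c6: i10 blt.BR  tail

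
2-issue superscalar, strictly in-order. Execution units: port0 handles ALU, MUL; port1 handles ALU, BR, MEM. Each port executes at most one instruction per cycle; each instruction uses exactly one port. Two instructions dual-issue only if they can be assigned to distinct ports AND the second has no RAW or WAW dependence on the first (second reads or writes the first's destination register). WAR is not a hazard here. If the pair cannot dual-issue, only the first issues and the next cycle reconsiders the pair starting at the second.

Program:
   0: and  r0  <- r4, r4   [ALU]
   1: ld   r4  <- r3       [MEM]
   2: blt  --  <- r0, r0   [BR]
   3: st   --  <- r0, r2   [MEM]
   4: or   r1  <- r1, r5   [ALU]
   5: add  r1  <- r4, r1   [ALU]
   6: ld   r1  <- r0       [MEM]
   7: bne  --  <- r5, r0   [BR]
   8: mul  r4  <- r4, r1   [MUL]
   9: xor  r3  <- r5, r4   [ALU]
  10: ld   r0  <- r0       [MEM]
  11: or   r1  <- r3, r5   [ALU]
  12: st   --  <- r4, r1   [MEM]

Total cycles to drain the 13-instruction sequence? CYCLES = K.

CYCLES = 9

  cy0 -> i0&i1 (and;ld) dual
  cy1 -> i2 (blt) no-port BR/MEM
  cy2 -> i3&i4 (st;or) dual
  cy3 -> i5 (add) WAW r1
  cy4 -> i6 (ld) no-port MEM/BR
  cy5 -> i7&i8 (bne;mul) dual
  cy6 -> i9&i10 (xor;ld) dual
  cy7 -> i11 (or) RAW r1
  cy8 -> i12 (st) tail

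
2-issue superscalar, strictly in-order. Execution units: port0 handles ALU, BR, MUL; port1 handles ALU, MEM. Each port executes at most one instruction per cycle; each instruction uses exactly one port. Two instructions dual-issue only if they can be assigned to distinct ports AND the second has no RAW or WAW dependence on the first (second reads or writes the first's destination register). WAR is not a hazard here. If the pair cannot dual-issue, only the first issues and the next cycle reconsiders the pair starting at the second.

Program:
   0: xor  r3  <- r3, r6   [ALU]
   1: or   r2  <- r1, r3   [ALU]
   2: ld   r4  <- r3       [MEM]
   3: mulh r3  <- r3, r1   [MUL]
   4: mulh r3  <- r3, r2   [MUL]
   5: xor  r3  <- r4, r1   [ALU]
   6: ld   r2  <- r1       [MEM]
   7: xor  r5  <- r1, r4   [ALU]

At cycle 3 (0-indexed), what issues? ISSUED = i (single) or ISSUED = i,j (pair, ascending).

c0: i0 xor  RAW r3
c1: i1&i2 or;ld  pair
c2: i3 mulh  no-port MUL/MUL
c3: i4 mulh  WAW r3
c4: i5&i6 xor;ld  pair
c5: i7 xor  tail

ISSUED = 4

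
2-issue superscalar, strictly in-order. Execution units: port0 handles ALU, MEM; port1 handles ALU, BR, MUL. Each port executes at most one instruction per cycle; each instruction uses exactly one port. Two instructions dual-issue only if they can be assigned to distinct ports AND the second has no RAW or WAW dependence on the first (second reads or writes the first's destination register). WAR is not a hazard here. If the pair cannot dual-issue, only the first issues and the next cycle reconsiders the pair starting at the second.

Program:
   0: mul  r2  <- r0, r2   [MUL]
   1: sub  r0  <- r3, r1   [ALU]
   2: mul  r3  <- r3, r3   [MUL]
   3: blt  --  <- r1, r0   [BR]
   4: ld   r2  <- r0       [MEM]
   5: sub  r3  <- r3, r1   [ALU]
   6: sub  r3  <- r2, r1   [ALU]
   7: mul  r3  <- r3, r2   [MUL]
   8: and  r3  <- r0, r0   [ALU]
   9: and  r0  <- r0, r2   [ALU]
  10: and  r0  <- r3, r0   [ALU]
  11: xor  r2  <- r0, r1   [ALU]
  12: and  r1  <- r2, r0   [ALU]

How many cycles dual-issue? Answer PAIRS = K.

[0] i0&i1  mul/sub  -- pair
[1] i2  mul  -- no-port MUL/BR
[2] i3&i4  blt/ld  -- pair
[3] i5  sub  -- WAW r3
[4] i6  sub  -- RAW+WAW r3
[5] i7  mul  -- WAW r3
[6] i8&i9  and/and  -- pair
[7] i10  and  -- RAW r0
[8] i11  xor  -- RAW r2
[9] i12  and  -- tail

PAIRS = 3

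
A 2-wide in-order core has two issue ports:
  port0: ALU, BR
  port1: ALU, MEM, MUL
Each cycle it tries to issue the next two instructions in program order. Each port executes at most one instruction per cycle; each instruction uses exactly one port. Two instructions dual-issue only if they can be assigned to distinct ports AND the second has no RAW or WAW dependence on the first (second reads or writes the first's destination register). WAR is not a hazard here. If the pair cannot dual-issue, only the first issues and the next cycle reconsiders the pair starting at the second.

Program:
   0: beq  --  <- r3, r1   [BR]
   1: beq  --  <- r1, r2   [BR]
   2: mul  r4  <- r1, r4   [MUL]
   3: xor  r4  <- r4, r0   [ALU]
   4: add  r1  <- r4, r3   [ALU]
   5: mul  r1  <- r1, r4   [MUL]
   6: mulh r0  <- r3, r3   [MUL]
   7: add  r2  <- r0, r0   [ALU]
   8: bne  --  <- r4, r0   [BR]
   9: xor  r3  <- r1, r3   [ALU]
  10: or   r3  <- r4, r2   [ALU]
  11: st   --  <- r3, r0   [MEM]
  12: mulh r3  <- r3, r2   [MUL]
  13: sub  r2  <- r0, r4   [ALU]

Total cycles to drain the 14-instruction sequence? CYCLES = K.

#0 head=0: beq.BR i0 no-port BR/BR
#1 head=1: beq.BR;mul.MUL i1/i2 2-wide
#2 head=3: xor.ALU i3 RAW r4
#3 head=4: add.ALU i4 RAW+WAW r1
#4 head=5: mul.MUL i5 no-port MUL/MUL
#5 head=6: mulh.MUL i6 RAW r0
#6 head=7: add.ALU;bne.BR i7/i8 2-wide
#7 head=9: xor.ALU i9 WAW r3
#8 head=10: or.ALU i10 RAW r3
#9 head=11: st.MEM i11 no-port MEM/MUL
#10 head=12: mulh.MUL;sub.ALU i12/i13 2-wide

CYCLES = 11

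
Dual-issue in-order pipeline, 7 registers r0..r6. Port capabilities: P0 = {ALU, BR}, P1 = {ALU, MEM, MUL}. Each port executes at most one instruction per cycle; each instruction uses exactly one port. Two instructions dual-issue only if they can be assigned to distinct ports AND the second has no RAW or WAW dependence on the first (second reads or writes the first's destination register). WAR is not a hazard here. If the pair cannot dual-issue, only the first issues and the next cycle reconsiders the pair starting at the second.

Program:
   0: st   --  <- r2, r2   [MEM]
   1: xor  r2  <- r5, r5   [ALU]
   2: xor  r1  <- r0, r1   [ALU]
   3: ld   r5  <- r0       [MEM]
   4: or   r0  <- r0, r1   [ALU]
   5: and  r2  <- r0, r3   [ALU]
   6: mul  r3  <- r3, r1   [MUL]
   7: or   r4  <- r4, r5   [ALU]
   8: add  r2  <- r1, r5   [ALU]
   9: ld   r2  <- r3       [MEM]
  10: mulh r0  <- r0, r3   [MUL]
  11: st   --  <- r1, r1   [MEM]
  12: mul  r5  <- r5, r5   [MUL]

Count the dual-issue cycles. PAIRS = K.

PAIRS = 4

[0] i0+i1  st.MEM/xor.ALU  -- pair
[1] i2+i3  xor.ALU/ld.MEM  -- pair
[2] i4  or.ALU  -- RAW r0
[3] i5+i6  and.ALU/mul.MUL  -- pair
[4] i7+i8  or.ALU/add.ALU  -- pair
[5] i9  ld.MEM  -- no-port MEM/MUL
[6] i10  mulh.MUL  -- no-port MUL/MEM
[7] i11  st.MEM  -- no-port MEM/MUL
[8] i12  mul.MUL  -- tail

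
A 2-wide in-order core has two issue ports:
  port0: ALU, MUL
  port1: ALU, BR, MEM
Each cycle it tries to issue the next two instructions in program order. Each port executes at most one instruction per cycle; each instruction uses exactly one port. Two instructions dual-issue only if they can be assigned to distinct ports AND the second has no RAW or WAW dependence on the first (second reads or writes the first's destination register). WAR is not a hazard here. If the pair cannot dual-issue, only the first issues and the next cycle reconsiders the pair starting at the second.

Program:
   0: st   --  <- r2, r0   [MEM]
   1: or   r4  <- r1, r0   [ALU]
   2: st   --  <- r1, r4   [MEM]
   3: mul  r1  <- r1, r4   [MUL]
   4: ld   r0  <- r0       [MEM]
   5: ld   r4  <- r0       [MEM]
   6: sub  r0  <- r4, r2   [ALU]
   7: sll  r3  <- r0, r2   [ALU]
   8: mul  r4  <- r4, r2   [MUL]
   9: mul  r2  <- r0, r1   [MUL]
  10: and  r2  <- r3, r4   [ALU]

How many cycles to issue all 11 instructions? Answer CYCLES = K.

CYCLES = 8

[0] i0&i1  st/or  -- pair
[1] i2&i3  st/mul  -- pair
[2] i4  ld  -- no-port MEM/MEM
[3] i5  ld  -- RAW r4
[4] i6  sub  -- RAW r0
[5] i7&i8  sll/mul  -- pair
[6] i9  mul  -- WAW r2
[7] i10  and  -- tail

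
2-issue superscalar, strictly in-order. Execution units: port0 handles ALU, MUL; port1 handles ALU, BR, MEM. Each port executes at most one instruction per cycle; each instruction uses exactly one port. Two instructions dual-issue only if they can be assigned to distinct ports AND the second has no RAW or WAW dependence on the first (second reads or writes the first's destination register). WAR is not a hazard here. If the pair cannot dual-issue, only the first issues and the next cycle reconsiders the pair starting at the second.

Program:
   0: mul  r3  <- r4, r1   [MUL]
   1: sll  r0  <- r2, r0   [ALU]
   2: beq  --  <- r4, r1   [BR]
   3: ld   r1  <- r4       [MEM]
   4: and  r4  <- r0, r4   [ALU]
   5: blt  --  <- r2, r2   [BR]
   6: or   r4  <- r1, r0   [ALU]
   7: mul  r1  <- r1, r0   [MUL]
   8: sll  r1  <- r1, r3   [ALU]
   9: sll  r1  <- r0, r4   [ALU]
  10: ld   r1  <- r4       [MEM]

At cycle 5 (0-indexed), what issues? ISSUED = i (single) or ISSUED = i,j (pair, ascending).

ISSUED = 8

t=0 i0/i1:mul;sll ; pair
t=1 i2:beq ; no-port BR/MEM
t=2 i3/i4:ld;and ; pair
t=3 i5/i6:blt;or ; pair
t=4 i7:mul ; RAW+WAW r1
t=5 i8:sll ; WAW r1
t=6 i9:sll ; WAW r1
t=7 i10:ld ; tail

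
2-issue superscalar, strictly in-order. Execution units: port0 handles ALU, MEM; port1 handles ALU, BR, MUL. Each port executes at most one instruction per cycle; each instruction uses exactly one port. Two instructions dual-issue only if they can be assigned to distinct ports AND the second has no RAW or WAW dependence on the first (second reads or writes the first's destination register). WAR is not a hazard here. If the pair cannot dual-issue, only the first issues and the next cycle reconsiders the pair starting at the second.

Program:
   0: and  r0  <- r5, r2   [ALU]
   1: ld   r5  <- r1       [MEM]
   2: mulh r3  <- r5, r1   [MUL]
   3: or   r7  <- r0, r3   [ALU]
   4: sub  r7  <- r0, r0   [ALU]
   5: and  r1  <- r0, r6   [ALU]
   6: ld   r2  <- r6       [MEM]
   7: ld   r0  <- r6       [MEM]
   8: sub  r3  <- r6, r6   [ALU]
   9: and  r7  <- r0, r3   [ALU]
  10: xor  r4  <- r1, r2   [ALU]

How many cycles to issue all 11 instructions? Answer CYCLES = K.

CYCLES = 7

  cy0 -> i0,i1 (and.ALU ld.MEM) 2-wide
  cy1 -> i2 (mulh.MUL) RAW r3
  cy2 -> i3 (or.ALU) WAW r7
  cy3 -> i4,i5 (sub.ALU and.ALU) 2-wide
  cy4 -> i6 (ld.MEM) no-port MEM/MEM
  cy5 -> i7,i8 (ld.MEM sub.ALU) 2-wide
  cy6 -> i9,i10 (and.ALU xor.ALU) 2-wide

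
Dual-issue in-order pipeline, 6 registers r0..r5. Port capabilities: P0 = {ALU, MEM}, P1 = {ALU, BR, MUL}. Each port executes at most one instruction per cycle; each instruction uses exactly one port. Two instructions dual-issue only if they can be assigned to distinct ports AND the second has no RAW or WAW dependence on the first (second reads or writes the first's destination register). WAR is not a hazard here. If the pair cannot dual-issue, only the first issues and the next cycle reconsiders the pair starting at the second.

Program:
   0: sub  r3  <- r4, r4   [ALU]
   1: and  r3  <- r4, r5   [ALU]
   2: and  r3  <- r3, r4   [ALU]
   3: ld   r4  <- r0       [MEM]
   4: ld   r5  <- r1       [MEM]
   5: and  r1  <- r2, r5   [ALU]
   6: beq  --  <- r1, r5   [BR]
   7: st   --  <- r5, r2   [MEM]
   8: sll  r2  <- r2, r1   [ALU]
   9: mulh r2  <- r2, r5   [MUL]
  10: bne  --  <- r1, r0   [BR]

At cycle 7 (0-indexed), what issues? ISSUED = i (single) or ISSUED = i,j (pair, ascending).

ISSUED = 9

c0: i0 sub  WAW r3
c1: i1 and  RAW+WAW r3
c2: i2&i3 and ld  2-wide
c3: i4 ld  RAW r5
c4: i5 and  RAW r1
c5: i6&i7 beq st  2-wide
c6: i8 sll  RAW+WAW r2
c7: i9 mulh  no-port MUL/BR
c8: i10 bne  tail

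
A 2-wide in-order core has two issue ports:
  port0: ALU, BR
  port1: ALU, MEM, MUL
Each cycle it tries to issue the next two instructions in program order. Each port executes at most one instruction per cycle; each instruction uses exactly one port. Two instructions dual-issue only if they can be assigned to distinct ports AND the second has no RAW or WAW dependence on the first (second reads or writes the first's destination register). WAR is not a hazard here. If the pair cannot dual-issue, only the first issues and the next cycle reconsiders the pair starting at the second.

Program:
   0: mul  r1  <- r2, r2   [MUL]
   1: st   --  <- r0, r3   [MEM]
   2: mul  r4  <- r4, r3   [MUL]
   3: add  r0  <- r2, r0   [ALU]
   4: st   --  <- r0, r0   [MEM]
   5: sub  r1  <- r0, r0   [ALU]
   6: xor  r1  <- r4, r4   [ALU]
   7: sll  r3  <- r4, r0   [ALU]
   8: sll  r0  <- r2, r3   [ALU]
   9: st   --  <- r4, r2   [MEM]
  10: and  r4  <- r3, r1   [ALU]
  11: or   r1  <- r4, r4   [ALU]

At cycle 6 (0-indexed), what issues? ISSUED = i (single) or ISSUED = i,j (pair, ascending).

c0: i0 mul  no-port MUL/MEM
c1: i1 st  no-port MEM/MUL
c2: i2&i3 mul/add  dual
c3: i4&i5 st/sub  dual
c4: i6&i7 xor/sll  dual
c5: i8&i9 sll/st  dual
c6: i10 and  RAW r4
c7: i11 or  tail

ISSUED = 10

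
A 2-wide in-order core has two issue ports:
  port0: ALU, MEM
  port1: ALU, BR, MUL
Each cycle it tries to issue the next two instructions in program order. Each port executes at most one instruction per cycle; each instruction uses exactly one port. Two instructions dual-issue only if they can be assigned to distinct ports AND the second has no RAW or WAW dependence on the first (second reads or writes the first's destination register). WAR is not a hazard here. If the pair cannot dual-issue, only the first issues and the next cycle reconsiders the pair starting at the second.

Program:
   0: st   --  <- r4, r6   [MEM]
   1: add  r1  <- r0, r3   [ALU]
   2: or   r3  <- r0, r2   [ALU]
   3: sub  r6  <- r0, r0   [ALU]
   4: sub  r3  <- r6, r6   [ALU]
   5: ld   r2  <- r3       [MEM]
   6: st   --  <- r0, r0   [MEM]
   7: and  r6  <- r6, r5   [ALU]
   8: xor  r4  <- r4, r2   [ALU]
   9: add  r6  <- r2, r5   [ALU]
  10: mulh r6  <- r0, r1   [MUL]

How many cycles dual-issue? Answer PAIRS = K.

t=0 i0,i1:st.MEM;add.ALU ; pair
t=1 i2,i3:or.ALU;sub.ALU ; pair
t=2 i4:sub.ALU ; RAW r3
t=3 i5:ld.MEM ; no-port MEM/MEM
t=4 i6,i7:st.MEM;and.ALU ; pair
t=5 i8,i9:xor.ALU;add.ALU ; pair
t=6 i10:mulh.MUL ; tail

PAIRS = 4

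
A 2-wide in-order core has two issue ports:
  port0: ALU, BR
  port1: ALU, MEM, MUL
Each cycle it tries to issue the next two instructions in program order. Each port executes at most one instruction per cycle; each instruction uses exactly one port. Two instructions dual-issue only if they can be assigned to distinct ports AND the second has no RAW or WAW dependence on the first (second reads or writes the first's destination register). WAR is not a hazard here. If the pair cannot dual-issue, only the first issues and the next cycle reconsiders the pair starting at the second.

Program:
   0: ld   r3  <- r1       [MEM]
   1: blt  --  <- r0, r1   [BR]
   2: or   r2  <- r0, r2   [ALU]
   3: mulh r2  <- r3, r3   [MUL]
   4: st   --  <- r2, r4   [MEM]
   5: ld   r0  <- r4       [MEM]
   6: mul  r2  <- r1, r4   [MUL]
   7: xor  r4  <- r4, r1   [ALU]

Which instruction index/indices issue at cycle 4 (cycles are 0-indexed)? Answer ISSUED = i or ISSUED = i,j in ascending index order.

ISSUED = 5

0. ld blt @i0,i1  | 2-wide
1. or @i2  | WAW r2
2. mulh @i3  | no-port MUL/MEM
3. st @i4  | no-port MEM/MEM
4. ld @i5  | no-port MEM/MUL
5. mul xor @i6,i7  | 2-wide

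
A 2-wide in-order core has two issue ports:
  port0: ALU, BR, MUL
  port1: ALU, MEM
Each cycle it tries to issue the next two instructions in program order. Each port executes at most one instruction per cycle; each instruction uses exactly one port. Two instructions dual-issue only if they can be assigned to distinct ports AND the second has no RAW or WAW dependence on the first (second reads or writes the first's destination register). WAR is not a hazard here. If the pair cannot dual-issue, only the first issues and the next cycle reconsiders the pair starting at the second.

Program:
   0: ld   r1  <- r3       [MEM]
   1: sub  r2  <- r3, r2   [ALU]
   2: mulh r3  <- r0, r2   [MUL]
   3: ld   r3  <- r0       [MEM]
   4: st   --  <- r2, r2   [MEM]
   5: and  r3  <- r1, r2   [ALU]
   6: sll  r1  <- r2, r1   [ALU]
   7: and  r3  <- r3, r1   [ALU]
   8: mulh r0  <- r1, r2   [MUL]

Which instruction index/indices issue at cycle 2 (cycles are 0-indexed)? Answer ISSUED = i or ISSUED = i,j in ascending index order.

ISSUED = 3

#0 head=0: ld sub i0+i1 2-wide
#1 head=2: mulh i2 WAW r3
#2 head=3: ld i3 no-port MEM/MEM
#3 head=4: st and i4+i5 2-wide
#4 head=6: sll i6 RAW r1
#5 head=7: and mulh i7+i8 2-wide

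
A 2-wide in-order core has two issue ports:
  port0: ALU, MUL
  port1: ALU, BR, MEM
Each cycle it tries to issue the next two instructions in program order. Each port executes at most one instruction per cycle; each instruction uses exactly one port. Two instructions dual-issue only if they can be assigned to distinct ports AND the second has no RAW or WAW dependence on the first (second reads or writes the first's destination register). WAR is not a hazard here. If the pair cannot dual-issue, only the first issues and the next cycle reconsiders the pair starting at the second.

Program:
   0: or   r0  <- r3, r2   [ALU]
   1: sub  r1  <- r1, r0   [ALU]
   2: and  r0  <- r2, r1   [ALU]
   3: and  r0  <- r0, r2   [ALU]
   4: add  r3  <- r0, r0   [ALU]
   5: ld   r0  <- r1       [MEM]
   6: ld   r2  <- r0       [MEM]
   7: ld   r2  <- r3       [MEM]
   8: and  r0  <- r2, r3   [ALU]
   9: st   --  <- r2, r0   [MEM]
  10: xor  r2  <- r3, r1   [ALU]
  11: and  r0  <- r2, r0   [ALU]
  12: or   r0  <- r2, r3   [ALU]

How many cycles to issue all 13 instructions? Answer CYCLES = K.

  cy0 -> i0 (or) RAW r0
  cy1 -> i1 (sub) RAW r1
  cy2 -> i2 (and) RAW+WAW r0
  cy3 -> i3 (and) RAW r0
  cy4 -> i4/i5 (add/ld) dual
  cy5 -> i6 (ld) no-port MEM/MEM
  cy6 -> i7 (ld) RAW r2
  cy7 -> i8 (and) RAW r0
  cy8 -> i9/i10 (st/xor) dual
  cy9 -> i11 (and) WAW r0
  cy10 -> i12 (or) tail

CYCLES = 11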